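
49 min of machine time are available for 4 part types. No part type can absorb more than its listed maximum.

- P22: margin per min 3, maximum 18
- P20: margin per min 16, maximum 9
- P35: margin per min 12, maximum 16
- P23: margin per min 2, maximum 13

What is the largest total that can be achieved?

Rank by margin per min: P20 16 > P35 12 > P22 3 > P23 2.
P20 takes 9 to reach its cap of 9 — 40 left.
P35 takes 16 to reach its cap of 16 — 24 left.
Give P22 18 to hit its cap of 18 — 6 left.
Only 6 left; P23 takes them to reach 6.
Total = 3×18 + 16×9 + 12×16 + 2×6 = 402.

402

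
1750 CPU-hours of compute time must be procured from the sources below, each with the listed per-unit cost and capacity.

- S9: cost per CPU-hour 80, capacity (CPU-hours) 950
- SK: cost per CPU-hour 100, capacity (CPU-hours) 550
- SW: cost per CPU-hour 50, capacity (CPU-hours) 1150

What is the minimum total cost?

Fill from the cheapest source first.
SW at 50: take all 1150 CPU-hours → 600 still needed.
S9 (80): take the remaining 600 → done.
SK: unused.
Cost = 1150×50 + 600×80 = 105500.

105500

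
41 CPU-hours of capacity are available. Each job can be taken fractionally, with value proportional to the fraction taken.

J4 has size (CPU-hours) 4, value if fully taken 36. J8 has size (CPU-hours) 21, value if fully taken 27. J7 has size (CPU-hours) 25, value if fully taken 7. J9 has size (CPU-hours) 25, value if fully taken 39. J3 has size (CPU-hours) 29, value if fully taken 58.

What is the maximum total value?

106.48

Sort by value density: J4 36/4≈9, J3 58/29≈2, J9 39/25≈1.56, J8 27/21≈1.29, J7 7/25≈0.28.
J4: take in full, 4 CPU-hours for value 36 ; 37 left.
J3: take in full, 29 CPU-hours for value 58 ; 8 left.
Only 8 CPU-hours remain; take 8/25 of J9 for value 39×8/25 = 12.48.
Total value = 106.48.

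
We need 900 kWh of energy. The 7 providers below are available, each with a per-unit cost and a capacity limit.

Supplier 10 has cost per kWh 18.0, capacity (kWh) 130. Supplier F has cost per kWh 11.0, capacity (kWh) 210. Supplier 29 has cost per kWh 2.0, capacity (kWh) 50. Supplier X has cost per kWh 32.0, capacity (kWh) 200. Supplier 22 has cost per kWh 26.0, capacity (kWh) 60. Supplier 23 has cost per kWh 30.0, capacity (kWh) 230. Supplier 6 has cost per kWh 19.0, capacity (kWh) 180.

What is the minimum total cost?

17910

Fill from the cheapest provider first.
Supplier 29 at 2.0: take all 50 kWh → 850 still needed.
Supplier F (11.0): use full 210 → 640 kWh to go.
Take 130 from Supplier 10 at 18.0 → need 510 more.
Supplier 6 at 19.0: take all 180 kWh → 330 still needed.
Supplier 22 (26.0): use full 60 → 270 kWh to go.
Supplier 23 at 30.0: take all 230 kWh → 40 still needed.
Take 40 from Supplier X at 32.0 to finish.
Cost = 50×2.0 + 210×11.0 + 130×18.0 + 180×19.0 + 60×26.0 + 230×30.0 + 40×32.0 = 17910.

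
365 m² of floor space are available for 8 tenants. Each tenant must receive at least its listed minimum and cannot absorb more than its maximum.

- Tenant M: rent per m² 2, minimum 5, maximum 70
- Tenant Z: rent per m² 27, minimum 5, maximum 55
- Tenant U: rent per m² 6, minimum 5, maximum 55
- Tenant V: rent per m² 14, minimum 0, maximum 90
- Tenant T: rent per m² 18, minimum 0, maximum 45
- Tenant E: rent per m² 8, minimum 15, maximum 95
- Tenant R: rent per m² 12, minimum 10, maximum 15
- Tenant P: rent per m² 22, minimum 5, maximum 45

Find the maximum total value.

5585

Meeting every minimum uses 5+5+5+0+0+15+10+5 = 45 m², leaving 320.
Order the tenants by rent per m²: Tenant Z 27 > Tenant P 22 > Tenant T 18 > Tenant V 14 > Tenant R 12 > Tenant E 8 > Tenant U 6 > Tenant M 2.
Tenant Z: +50 to 55 (cap) — 270 left.
Tenant P takes 40 more to reach its cap of 45 — 230 left.
Tenant T takes 45 more to reach its cap of 45 — 185 left.
Tenant V takes 90 more to reach its cap of 90 — 95 left.
Tenant R takes 5 more to reach its cap of 15 — 90 left.
Tenant E takes 80 more to reach its cap of 95 — 10 left.
Tenant U: +10 (room for 50) → 15. Pool exhausted.
Total = 2×5 + 27×55 + 6×15 + 14×90 + 18×45 + 8×95 + 12×15 + 22×45 = 5585.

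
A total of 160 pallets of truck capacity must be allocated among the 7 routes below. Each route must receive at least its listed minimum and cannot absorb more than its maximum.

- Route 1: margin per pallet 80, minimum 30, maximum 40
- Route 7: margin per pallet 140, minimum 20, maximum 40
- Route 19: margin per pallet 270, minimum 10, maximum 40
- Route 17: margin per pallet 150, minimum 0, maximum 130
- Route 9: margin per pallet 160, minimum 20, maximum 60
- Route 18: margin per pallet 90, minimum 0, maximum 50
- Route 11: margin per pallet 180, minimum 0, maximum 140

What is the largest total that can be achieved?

28200

Meeting every minimum uses 30+20+10+0+20+0+0 = 80 pallets, leaving 80.
Rank by margin per pallet: Route 19 270 > Route 11 180 > Route 9 160 > Route 17 150 > Route 7 140 > Route 18 90 > Route 1 80.
Give Route 19 30 more to hit its cap of 40 → 50 left.
Route 11: +50 (room for 140) → 50. Pool exhausted.
Total = 80×30 + 140×20 + 270×40 + 160×20 + 180×50 = 28200.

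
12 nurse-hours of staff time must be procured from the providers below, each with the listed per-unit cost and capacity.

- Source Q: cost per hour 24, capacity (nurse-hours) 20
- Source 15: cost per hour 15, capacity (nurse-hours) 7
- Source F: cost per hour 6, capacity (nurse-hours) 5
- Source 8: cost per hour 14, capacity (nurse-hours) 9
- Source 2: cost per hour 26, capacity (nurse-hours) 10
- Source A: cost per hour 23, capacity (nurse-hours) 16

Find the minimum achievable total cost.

128

Cheapest first:
Take 5 from Source F at 6 — need 7 more.
Source 8 at 14: take 7 of its 9 — requirement met.
Source 15, Source A, Source Q, Source 2: unused.
Cost = 5×6 + 7×14 = 128.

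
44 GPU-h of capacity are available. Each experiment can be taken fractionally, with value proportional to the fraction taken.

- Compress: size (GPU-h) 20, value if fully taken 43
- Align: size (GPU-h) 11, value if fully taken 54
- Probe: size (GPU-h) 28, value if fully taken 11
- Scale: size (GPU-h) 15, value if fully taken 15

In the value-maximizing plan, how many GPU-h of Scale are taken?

13

Sort by value density: Align 54/11≈4.91, Compress 43/20≈2.15, Scale 15/15≈1, Probe 11/28≈0.393.
Align: take in full, 11 GPU-h for value 54 ; 33 left.
Take all of Compress (20 GPU-h, value 43) ; 13 GPU-h left.
Only 13 GPU-h remain; take 13/15 of Scale for value 15×13/15 = 13.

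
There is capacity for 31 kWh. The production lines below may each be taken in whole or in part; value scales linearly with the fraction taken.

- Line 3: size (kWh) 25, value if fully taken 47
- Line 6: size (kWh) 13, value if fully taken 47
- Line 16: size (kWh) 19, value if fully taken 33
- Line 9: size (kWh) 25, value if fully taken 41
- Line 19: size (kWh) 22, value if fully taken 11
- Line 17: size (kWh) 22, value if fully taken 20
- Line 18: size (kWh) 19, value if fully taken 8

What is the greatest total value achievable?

80.84

Best value per unit of size first: Line 6 47/13≈3.62, Line 3 47/25≈1.88, Line 16 33/19≈1.74, Line 9 41/25≈1.64, Line 17 20/22≈0.909, Line 19 11/22≈0.5, Line 18 8/19≈0.421.
All 13 kWh of Line 6 fit (value 47) ; 18 remain.
Fill the last 18 kWh with part of Line 3: 18/25 of it earns 33.84.
Total value = 80.84.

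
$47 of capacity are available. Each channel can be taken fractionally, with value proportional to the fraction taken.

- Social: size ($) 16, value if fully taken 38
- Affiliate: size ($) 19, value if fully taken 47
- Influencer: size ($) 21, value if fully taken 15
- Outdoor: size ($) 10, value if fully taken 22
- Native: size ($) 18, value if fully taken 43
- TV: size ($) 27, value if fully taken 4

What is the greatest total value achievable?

Rank by value-to-size ratio: Affiliate 47/19≈2.47, Native 43/18≈2.39, Social 38/16≈2.38, Outdoor 22/10≈2.2, Influencer 15/21≈0.714, TV 4/27≈0.148.
Take all of Affiliate (19 $, value 47) ; 28 $ left.
Native: take in full, 18 $ for value 43 ; 10 left.
Only 10 $ remain; take 10/16 of Social for value 38×10/16 = 23.75.
Total value = 113.75.

113.75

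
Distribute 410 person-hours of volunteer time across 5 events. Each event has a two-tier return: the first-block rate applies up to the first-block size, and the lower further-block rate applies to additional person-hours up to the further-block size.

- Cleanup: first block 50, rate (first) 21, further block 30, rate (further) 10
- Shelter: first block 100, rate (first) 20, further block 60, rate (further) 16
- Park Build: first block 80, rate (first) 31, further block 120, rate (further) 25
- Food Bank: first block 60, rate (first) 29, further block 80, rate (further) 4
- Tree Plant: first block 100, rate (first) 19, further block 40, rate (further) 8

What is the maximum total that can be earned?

Order all 10 blocks by rate: Park Build/tier1 31 > Food Bank/tier1 29 > Park Build/tier2 25 > Cleanup/tier1 21 > Shelter/tier1 20 > Tree Plant/tier1 19 > Shelter/tier2 16 > Cleanup/tier2 10 > Tree Plant/tier2 8 > Food Bank/tier2 4.
Park Build/tier1 (31): +80 — 330 left.
Fill Food Bank tier1 block (60 at 29) — 270 left.
Park Build/tier2 (25): +120 — 150 left.
Cleanup tier1 at 21: fill all 50 — 100 left.
Shelter/tier1 (20): +100 — 0 left.
Total = 31×80 + 29×60 + 25×120 + 21×50 + 20×100 = 10270.

10270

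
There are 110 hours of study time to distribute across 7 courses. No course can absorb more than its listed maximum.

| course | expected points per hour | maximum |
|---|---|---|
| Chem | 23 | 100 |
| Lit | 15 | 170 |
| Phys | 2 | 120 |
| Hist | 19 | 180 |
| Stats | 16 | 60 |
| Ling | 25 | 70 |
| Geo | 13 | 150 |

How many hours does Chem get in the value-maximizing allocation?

40

Rank by expected points per hour: Ling 25 > Chem 23 > Hist 19 > Stats 16 > Lit 15 > Geo 13 > Phys 2.
Ling: +70 to 70 (cap) — 40 left.
Chem: +40 (room for 100) → 40. Pool exhausted.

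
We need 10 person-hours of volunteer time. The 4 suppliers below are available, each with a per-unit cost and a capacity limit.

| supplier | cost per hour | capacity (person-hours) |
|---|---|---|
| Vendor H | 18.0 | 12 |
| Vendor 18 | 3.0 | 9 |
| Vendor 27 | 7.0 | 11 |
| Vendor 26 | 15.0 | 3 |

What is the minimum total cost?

34

Fill from the cheapest supplier first.
Vendor 18 (3.0): use full 9 — 1 person-hours to go.
Vendor 27 at 7.0: take 1 of its 11 — requirement met.
Vendor 26, Vendor H: unused.
Cost = 9×3.0 + 1×7.0 = 34.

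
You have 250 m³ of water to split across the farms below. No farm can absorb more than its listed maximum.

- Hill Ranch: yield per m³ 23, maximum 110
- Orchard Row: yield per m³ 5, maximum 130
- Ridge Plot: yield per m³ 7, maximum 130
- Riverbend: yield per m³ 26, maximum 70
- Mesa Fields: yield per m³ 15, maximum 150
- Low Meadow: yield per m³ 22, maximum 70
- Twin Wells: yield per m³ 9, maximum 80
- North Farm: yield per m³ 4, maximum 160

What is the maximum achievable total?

5890

Order the farms by yield per m³: Riverbend 26 > Hill Ranch 23 > Low Meadow 22 > Mesa Fields 15 > Twin Wells 9 > Ridge Plot 7 > Orchard Row 5 > North Farm 4.
Give Riverbend 70 to hit its cap of 70 — 180 left.
Hill Ranch: +110 to 110 (cap) — 70 left.
Low Meadow: +70 to 70 (cap) — 0 left.
Total = 23×110 + 26×70 + 22×70 = 5890.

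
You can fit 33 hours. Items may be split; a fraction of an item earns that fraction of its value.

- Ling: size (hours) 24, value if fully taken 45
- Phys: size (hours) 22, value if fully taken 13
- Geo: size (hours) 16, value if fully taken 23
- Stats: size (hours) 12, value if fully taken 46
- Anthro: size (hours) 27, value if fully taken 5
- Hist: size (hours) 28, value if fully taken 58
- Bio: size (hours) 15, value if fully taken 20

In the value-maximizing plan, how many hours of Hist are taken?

21

Best value per unit of size first: Stats 46/12≈3.83, Hist 58/28≈2.07, Ling 45/24≈1.88, Geo 23/16≈1.44, Bio 20/15≈1.33, Phys 13/22≈0.591, Anthro 5/27≈0.185.
All 12 hours of Stats fit (value 46) ; 21 remain.
21 hours left: a 21/28 share of Hist gives 58×21/28 = 43.5.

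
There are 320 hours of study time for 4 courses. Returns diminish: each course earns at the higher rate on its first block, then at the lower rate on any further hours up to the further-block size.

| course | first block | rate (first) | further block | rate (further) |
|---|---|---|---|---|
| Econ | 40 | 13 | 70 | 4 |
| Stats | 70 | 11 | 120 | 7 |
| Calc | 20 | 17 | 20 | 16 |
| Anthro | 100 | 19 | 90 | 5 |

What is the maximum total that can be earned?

4340

Order all 8 blocks by rate: Anthro/T1 19 > Calc/T1 17 > Calc/T2 16 > Econ/T1 13 > Stats/T1 11 > Stats/T2 7 > Anthro/T2 5 > Econ/T2 4.
Fill Anthro T1 block (100 at 19) → 220 left.
Calc/T1 (17): +20 → 200 left.
Calc T2 at 16: fill all 20 → 180 left.
Econ/T1 (13): +40 → 140 left.
Fill Stats T1 block (70 at 11) → 70 left.
Stats T2 at 7: only 70 left, fill 70.
Total = 19×100 + 17×20 + 16×20 + 13×40 + 11×70 + 7×70 = 4340.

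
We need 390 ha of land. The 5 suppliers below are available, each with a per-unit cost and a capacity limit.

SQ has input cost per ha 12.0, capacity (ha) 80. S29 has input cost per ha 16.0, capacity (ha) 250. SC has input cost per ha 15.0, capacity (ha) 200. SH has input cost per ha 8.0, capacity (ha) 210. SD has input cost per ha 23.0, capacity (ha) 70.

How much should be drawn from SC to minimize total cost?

100

Use suppliers in increasing cost order.
SH (8.0): use full 210 → 180 ha to go.
Take 80 from SQ at 12.0 → need 100 more.
SC (15.0): take the remaining 100 → done.
S29, SD: unused.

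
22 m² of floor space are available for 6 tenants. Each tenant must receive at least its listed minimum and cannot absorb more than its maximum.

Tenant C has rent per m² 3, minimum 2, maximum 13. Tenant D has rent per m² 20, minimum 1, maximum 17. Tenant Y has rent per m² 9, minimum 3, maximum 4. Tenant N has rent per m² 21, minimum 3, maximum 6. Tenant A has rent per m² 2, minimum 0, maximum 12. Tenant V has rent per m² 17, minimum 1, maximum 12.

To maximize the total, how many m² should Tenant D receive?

Meeting every minimum uses 2+1+3+3+0+1 = 10 m², leaving 12.
Rank by rent per m²: Tenant N 21 > Tenant D 20 > Tenant V 17 > Tenant Y 9 > Tenant C 3 > Tenant A 2.
Tenant N: +3 to 6 (cap) — 9 left.
Tenant D has room for 16 more but only 9 remain, so it gets 10.

10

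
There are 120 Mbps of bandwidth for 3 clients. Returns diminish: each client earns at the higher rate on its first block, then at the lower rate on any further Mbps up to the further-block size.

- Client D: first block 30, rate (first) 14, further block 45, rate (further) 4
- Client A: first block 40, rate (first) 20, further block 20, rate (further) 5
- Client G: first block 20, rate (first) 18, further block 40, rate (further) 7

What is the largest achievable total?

1790

Rank every tier by rate: Client A/tier1 20 > Client G/tier1 18 > Client D/tier1 14 > Client G/tier2 7 > Client A/tier2 5 > Client D/tier2 4.
Client A/tier1 (20): +40 → 80 left.
Client G/tier1 (18): +20 → 60 left.
Client D tier1 at 14: fill all 30 → 30 left.
Client G/tier2: +30 of 40 at 7; pool empty.
Total = 20×40 + 18×20 + 14×30 + 7×30 = 1790.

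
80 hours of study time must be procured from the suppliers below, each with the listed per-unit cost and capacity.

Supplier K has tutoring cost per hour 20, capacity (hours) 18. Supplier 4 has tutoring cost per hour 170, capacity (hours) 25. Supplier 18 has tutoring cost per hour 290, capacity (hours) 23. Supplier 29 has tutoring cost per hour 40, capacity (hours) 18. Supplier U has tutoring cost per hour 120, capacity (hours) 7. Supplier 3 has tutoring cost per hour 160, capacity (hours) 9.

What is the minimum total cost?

8480

Cheapest first:
Supplier K (20): use full 18 ; 62 hours to go.
Supplier 29 (40): use full 18 ; 44 hours to go.
Take 7 from Supplier U at 120 ; need 37 more.
Supplier 3 at 160: take all 9 hours ; 28 still needed.
Supplier 4 (170): use full 25 ; 3 hours to go.
Supplier 18 (290): take the remaining 3 ; done.
Cost = 18×20 + 18×40 + 7×120 + 9×160 + 25×170 + 3×290 = 8480.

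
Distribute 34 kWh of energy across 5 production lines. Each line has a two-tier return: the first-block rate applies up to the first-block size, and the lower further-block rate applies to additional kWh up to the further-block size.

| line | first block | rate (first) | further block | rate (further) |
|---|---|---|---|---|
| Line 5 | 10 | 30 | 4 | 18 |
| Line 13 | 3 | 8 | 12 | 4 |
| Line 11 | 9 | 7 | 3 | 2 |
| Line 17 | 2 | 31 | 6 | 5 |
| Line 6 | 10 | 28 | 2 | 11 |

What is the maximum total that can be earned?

Order all 10 blocks by rate: Line 17/T1 31 > Line 5/T1 30 > Line 6/T1 28 > Line 5/T2 18 > Line 6/T2 11 > Line 13/T1 8 > Line 11/T1 7 > Line 17/T2 5 > Line 13/T2 4 > Line 11/T2 2.
Fill Line 17 T1 block (2 at 31) → 32 left.
Fill Line 5 T1 block (10 at 30) → 22 left.
Fill Line 6 T1 block (10 at 28) → 12 left.
Fill Line 5 T2 block (4 at 18) → 8 left.
Line 6 T2 at 11: fill all 2 → 6 left.
Line 13 T1 at 8: fill all 3 → 3 left.
Line 11/T1: +3 of 9 at 7; pool empty.
Total = 31×2 + 30×10 + 28×10 + 18×4 + 11×2 + 8×3 + 7×3 = 781.

781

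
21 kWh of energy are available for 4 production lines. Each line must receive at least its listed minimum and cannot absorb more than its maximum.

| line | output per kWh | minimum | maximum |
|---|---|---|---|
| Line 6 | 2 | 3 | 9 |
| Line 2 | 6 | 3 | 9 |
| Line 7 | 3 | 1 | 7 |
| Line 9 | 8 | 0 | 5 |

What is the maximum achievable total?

112

Meeting every minimum uses 3+3+1+0 = 7 kWh, leaving 14.
Rank by output per kWh: Line 9 8 > Line 2 6 > Line 7 3 > Line 6 2.
Line 9: +5 to 5 (cap) ; 9 left.
Line 2 takes 6 more to reach its cap of 9 ; 3 left.
Only 3 left; Line 7 takes them to reach 4.
Total = 2×3 + 6×9 + 3×4 + 8×5 = 112.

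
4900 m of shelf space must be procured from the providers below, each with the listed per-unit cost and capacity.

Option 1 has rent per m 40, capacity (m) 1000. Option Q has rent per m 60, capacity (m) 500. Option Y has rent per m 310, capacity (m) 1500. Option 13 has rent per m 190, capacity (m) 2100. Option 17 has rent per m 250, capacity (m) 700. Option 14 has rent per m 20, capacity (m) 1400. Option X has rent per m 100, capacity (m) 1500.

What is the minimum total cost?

343000

Cheapest first:
Option 14 (20): use full 1400 → 3500 m to go.
Option 1 (40): use full 1000 → 2500 m to go.
Option Q at 60: take all 500 m → 2000 still needed.
Take 1500 from Option X at 100 → need 500 more.
Option 13 (190): take the remaining 500 → done.
Option 17, Option Y: unused.
Cost = 1400×20 + 1000×40 + 500×60 + 1500×100 + 500×190 = 343000.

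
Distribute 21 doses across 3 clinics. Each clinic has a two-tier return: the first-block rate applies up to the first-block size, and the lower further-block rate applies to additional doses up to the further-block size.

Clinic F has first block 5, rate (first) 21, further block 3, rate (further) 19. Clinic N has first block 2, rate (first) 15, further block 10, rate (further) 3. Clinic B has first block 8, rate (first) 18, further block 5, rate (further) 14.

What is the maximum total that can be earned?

Order all 6 blocks by rate: Clinic F/T1 21 > Clinic F/T2 19 > Clinic B/T1 18 > Clinic N/T1 15 > Clinic B/T2 14 > Clinic N/T2 3.
Clinic F T1 at 21: fill all 5 — 16 left.
Clinic F T2 at 19: fill all 3 — 13 left.
Fill Clinic B T1 block (8 at 18) — 5 left.
Clinic N/T1 (15): +2 — 3 left.
Clinic B/T2: +3 of 5 at 14; pool empty.
Total = 21×5 + 19×3 + 18×8 + 15×2 + 14×3 = 378.

378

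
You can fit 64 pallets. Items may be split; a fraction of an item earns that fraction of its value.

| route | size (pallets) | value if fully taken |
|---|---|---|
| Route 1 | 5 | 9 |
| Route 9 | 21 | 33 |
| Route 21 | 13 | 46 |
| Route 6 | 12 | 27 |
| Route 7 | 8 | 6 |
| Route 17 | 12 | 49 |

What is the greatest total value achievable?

164.75

Sort by value density: Route 17 49/12≈4.08, Route 21 46/13≈3.54, Route 6 27/12≈2.25, Route 1 9/5≈1.8, Route 9 33/21≈1.57, Route 7 6/8≈0.75.
All 12 pallets of Route 17 fit (value 49) → 52 remain.
Take all of Route 21 (13 pallets, value 46) → 39 pallets left.
Route 6: take in full, 12 pallets for value 27 → 27 left.
Take all of Route 1 (5 pallets, value 9) → 22 pallets left.
Take all of Route 9 (21 pallets, value 33) → 1 pallets left.
Only 1 pallets remain; take 1/8 of Route 7 for value 6×1/8 = 0.75.
Total value = 164.75.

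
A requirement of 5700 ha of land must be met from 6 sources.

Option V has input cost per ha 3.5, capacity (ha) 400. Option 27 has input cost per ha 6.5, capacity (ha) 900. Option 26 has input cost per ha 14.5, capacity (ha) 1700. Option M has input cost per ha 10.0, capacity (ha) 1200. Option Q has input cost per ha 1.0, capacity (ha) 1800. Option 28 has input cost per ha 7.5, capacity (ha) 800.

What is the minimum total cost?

Fill from the cheapest source first.
Take 1800 from Option Q at 1.0 ; need 3900 more.
Option V (3.5): use full 400 ; 3500 ha to go.
Take 900 from Option 27 at 6.5 ; need 2600 more.
Option 28 (7.5): use full 800 ; 1800 ha to go.
Take 1200 from Option M at 10.0 ; need 600 more.
Option 26 (14.5): take the remaining 600 ; done.
Cost = 1800×1.0 + 400×3.5 + 900×6.5 + 800×7.5 + 1200×10.0 + 600×14.5 = 35750.

35750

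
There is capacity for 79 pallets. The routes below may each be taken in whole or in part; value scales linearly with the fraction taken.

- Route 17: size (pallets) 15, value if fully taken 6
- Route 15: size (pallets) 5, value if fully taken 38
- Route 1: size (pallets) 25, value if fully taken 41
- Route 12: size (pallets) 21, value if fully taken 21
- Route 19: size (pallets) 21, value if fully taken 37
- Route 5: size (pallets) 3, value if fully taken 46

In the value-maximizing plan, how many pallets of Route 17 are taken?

Sort by value density: Route 5 46/3≈15.3, Route 15 38/5≈7.6, Route 19 37/21≈1.76, Route 1 41/25≈1.64, Route 12 21/21≈1, Route 17 6/15≈0.4.
Take all of Route 5 (3 pallets, value 46) ; 76 pallets left.
All 5 pallets of Route 15 fit (value 38) ; 71 remain.
Route 19: take in full, 21 pallets for value 37 ; 50 left.
Take all of Route 1 (25 pallets, value 41) ; 25 pallets left.
Take all of Route 12 (21 pallets, value 21) ; 4 pallets left.
Fill the last 4 pallets with part of Route 17: 4/15 of it earns 1.6.

4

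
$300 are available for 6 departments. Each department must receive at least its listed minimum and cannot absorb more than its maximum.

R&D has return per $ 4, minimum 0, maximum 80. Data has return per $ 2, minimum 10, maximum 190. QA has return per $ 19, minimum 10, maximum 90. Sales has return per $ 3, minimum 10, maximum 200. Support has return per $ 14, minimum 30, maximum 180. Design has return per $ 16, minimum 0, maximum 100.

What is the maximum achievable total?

Meeting every minimum uses 0+10+10+10+30+0 = 60 $, leaving 240.
Rank by return per $: QA 19 > Design 16 > Support 14 > R&D 4 > Sales 3 > Data 2.
QA takes 80 more to reach its cap of 90 → 160 left.
Design takes 100 more to reach its cap of 100 → 60 left.
Only 60 left; Support takes them to reach 90.
Total = 2×10 + 19×90 + 3×10 + 14×90 + 16×100 = 4620.

4620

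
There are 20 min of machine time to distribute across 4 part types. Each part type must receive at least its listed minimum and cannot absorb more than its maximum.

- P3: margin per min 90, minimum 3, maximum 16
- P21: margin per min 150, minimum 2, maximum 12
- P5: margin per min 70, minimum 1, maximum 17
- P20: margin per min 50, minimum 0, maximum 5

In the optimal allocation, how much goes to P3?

7

Meeting every minimum uses 3+2+1+0 = 6 min, leaving 14.
Rank by margin per min: P21 150 > P3 90 > P5 70 > P20 50.
P21: +10 to 12 (cap) → 4 left.
Only 4 left; P3 takes them to reach 7.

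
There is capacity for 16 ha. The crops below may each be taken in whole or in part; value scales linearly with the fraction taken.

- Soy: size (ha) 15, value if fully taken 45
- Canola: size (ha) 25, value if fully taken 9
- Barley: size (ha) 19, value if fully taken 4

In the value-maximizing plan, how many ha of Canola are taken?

Best value per unit of size first: Soy 45/15≈3, Canola 9/25≈0.36, Barley 4/19≈0.211.
All 15 ha of Soy fit (value 45) — 1 remain.
1 ha left: a 1/25 share of Canola gives 9×1/25 = 0.36.

1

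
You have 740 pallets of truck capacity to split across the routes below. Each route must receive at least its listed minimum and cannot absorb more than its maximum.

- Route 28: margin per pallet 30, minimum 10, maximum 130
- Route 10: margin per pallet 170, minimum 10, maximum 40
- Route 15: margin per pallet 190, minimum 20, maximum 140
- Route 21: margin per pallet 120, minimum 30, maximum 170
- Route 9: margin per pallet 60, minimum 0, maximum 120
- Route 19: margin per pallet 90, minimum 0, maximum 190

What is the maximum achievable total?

80500

Meeting every minimum uses 10+10+20+30+0+0 = 70 pallets, leaving 670.
Order the routes by margin per pallet: Route 15 190 > Route 10 170 > Route 21 120 > Route 19 90 > Route 9 60 > Route 28 30.
Route 15 takes 120 more to reach its cap of 140 — 550 left.
Route 10: +30 to 40 (cap) — 520 left.
Route 21: +140 to 170 (cap) — 380 left.
Give Route 19 190 more to hit its cap of 190 — 190 left.
Give Route 9 120 more to hit its cap of 120 — 70 left.
Route 28: +70 (room for 120) → 80. Pool exhausted.
Total = 30×80 + 170×40 + 190×140 + 120×170 + 60×120 + 90×190 = 80500.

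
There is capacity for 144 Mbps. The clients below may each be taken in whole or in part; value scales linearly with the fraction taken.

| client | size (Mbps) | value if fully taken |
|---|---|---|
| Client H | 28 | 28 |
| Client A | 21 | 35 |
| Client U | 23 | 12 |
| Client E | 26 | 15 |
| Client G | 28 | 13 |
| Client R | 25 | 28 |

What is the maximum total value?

Rank by value-to-size ratio: Client A 35/21≈1.67, Client R 28/25≈1.12, Client H 28/28≈1, Client E 15/26≈0.577, Client U 12/23≈0.522, Client G 13/28≈0.464.
Take all of Client A (21 Mbps, value 35) ; 123 Mbps left.
All 25 Mbps of Client R fit (value 28) ; 98 remain.
Client H: take in full, 28 Mbps for value 28 ; 70 left.
All 26 Mbps of Client E fit (value 15) ; 44 remain.
Take all of Client U (23 Mbps, value 12) ; 21 Mbps left.
Fill the last 21 Mbps with part of Client G: 21/28 of it earns 9.75.
Total value = 127.75.

127.75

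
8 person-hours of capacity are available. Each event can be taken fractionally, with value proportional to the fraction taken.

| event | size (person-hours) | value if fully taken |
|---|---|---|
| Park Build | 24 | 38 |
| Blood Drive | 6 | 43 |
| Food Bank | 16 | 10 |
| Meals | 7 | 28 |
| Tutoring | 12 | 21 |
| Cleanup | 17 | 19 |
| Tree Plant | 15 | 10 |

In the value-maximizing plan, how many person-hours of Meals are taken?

2

Best value per unit of size first: Blood Drive 43/6≈7.17, Meals 28/7≈4, Tutoring 21/12≈1.75, Park Build 38/24≈1.58, Cleanup 19/17≈1.12, Tree Plant 10/15≈0.667, Food Bank 10/16≈0.625.
All 6 person-hours of Blood Drive fit (value 43) ; 2 remain.
2 person-hours left: a 2/7 share of Meals gives 28×2/7 = 8.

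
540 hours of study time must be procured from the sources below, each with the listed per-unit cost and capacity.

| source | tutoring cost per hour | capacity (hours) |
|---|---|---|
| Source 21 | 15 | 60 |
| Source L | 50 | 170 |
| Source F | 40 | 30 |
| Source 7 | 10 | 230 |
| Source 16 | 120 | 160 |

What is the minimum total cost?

Fill from the cheapest source first.
Take 230 from Source 7 at 10 — need 310 more.
Source 21 at 15: take all 60 hours — 250 still needed.
Source F (40): use full 30 — 220 hours to go.
Take 170 from Source L at 50 — need 50 more.
Source 16 (120): take the remaining 50 — done.
Cost = 230×10 + 60×15 + 30×40 + 170×50 + 50×120 = 18900.

18900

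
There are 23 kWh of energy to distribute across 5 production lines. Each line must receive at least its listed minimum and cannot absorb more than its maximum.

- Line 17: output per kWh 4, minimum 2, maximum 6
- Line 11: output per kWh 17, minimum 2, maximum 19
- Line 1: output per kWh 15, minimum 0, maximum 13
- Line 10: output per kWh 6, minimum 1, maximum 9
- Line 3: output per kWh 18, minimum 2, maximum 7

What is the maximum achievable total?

Meeting every minimum uses 2+2+0+1+2 = 7 kWh, leaving 16.
Order the production lines by output per kWh: Line 3 18 > Line 11 17 > Line 1 15 > Line 10 6 > Line 17 4.
Give Line 3 5 more to hit its cap of 7 — 11 left.
Line 11: +11 (room for 17) → 13. Pool exhausted.
Total = 4×2 + 17×13 + 6×1 + 18×7 = 361.

361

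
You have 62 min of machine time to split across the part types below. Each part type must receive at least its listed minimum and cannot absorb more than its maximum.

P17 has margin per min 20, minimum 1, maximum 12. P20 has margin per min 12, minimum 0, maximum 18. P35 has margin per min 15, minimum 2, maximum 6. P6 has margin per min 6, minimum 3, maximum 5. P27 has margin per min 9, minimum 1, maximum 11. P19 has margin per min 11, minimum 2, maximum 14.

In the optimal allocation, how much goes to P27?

9

Meeting every minimum uses 1+0+2+3+1+2 = 9 min, leaving 53.
Highest margin per min first: P17 20 > P35 15 > P20 12 > P19 11 > P27 9 > P6 6.
Give P17 11 more to hit its cap of 12 ; 42 left.
P35: +4 to 6 (cap) ; 38 left.
P20: +18 to 18 (cap) ; 20 left.
P19: +12 to 14 (cap) ; 8 left.
P27 has room for 10 more but only 8 remain, so it gets 9.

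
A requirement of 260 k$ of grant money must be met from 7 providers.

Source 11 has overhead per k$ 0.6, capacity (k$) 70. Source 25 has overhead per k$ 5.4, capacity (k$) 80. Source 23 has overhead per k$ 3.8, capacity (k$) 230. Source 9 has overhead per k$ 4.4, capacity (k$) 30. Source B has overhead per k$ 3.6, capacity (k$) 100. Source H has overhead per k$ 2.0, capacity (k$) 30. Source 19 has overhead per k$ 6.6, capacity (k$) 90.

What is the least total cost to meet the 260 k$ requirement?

Use providers in increasing cost order.
Take 70 from Source 11 at 0.6 — need 190 more.
Source H at 2.0: take all 30 k$ — 160 still needed.
Source B at 3.6: take all 100 k$ — 60 still needed.
Source 23 at 3.8: take 60 of its 230 — requirement met.
Source 9, Source 25, Source 19: unused.
Cost = 70×0.6 + 30×2.0 + 100×3.6 + 60×3.8 = 690.

690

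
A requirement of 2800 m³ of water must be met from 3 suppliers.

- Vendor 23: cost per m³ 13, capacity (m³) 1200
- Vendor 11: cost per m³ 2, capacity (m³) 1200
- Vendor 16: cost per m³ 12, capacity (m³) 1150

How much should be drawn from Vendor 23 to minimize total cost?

450

Cheapest first:
Take 1200 from Vendor 11 at 2 → need 1600 more.
Take 1150 from Vendor 16 at 12 → need 450 more.
Vendor 23 (13): take the remaining 450 → done.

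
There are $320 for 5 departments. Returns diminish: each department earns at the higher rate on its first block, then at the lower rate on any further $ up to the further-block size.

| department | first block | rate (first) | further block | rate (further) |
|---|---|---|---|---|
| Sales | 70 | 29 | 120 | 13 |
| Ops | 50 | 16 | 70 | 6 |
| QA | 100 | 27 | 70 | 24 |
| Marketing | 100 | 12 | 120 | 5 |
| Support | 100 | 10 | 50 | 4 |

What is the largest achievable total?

7600

Rank every tier by rate: Sales/tier1 29 > QA/tier1 27 > QA/tier2 24 > Ops/tier1 16 > Sales/tier2 13 > Marketing/tier1 12 > Support/tier1 10 > Ops/tier2 6 > Marketing/tier2 5 > Support/tier2 4.
Fill Sales tier1 block (70 at 29) ; 250 left.
QA tier1 at 27: fill all 100 ; 150 left.
Fill QA tier2 block (70 at 24) ; 80 left.
Fill Ops tier1 block (50 at 16) ; 30 left.
Sales/tier2: +30 of 120 at 13; pool empty.
Total = 29×70 + 27×100 + 24×70 + 16×50 + 13×30 = 7600.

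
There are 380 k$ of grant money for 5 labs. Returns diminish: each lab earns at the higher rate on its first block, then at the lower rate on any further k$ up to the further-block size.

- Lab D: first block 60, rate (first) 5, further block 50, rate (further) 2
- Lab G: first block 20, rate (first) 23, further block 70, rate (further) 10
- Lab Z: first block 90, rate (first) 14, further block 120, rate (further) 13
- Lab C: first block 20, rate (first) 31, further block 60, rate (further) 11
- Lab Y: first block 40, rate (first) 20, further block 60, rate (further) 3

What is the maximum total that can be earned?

5660

Order all 10 blocks by rate: Lab C/tier1 31 > Lab G/tier1 23 > Lab Y/tier1 20 > Lab Z/tier1 14 > Lab Z/tier2 13 > Lab C/tier2 11 > Lab G/tier2 10 > Lab D/tier1 5 > Lab Y/tier2 3 > Lab D/tier2 2.
Lab C/tier1 (31): +20 — 360 left.
Fill Lab G tier1 block (20 at 23) — 340 left.
Lab Y tier1 at 20: fill all 40 — 300 left.
Lab Z tier1 at 14: fill all 90 — 210 left.
Lab Z/tier2 (13): +120 — 90 left.
Lab C tier2 at 11: fill all 60 — 30 left.
Lab G tier2 at 10: only 30 left, fill 30.
Total = 31×20 + 23×20 + 20×40 + 14×90 + 13×120 + 11×60 + 10×30 = 5660.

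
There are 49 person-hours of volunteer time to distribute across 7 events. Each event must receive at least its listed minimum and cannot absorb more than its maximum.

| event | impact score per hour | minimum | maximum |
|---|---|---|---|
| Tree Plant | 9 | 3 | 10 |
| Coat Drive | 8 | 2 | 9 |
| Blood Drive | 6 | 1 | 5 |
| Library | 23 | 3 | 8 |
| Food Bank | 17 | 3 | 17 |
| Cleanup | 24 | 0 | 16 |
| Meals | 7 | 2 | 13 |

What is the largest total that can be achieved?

Meeting every minimum uses 3+2+1+3+3+0+2 = 14 person-hours, leaving 35.
Order the events by impact score per hour: Cleanup 24 > Library 23 > Food Bank 17 > Tree Plant 9 > Coat Drive 8 > Meals 7 > Blood Drive 6.
Cleanup takes 16 more to reach its cap of 16 → 19 left.
Give Library 5 more to hit its cap of 8 → 14 left.
Give Food Bank 14 more to hit its cap of 17 → 0 left.
Total = 9×3 + 8×2 + 6×1 + 23×8 + 17×17 + 24×16 + 7×2 = 920.

920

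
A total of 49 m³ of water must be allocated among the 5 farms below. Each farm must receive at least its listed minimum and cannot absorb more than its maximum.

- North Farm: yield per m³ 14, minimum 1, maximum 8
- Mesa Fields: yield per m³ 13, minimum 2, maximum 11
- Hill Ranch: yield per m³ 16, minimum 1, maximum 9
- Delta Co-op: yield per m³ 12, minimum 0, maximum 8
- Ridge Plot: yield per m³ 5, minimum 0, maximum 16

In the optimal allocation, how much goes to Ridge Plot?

13

Meeting every minimum uses 1+2+1+0+0 = 4 m³, leaving 45.
Rank by yield per m³: Hill Ranch 16 > North Farm 14 > Mesa Fields 13 > Delta Co-op 12 > Ridge Plot 5.
Hill Ranch: +8 to 9 (cap) → 37 left.
Give North Farm 7 more to hit its cap of 8 → 30 left.
Mesa Fields takes 9 more to reach its cap of 11 → 21 left.
Delta Co-op: +8 to 8 (cap) → 13 left.
Ridge Plot: +13 (room for 16) → 13. Pool exhausted.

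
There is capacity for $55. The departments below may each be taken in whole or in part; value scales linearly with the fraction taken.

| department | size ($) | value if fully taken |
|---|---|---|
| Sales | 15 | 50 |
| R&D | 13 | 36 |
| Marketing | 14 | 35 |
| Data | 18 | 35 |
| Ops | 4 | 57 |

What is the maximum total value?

195.5

Best value per unit of size first: Ops 57/4≈14.2, Sales 50/15≈3.33, R&D 36/13≈2.77, Marketing 35/14≈2.5, Data 35/18≈1.94.
All 4 $ of Ops fit (value 57) ; 51 remain.
Sales: take in full, 15 $ for value 50 ; 36 left.
R&D: take in full, 13 $ for value 36 ; 23 left.
Take all of Marketing (14 $, value 35) ; 9 $ left.
9 $ left: a 9/18 share of Data gives 35×9/18 = 17.5.
Total value = 195.5.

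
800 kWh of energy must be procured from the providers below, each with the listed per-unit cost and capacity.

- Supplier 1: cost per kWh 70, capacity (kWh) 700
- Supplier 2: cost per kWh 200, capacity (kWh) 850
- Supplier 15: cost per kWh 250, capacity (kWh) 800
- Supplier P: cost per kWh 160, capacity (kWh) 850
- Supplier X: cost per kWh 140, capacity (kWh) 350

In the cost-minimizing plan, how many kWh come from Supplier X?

Use providers in increasing cost order.
Take 700 from Supplier 1 at 70 — need 100 more.
Supplier X (140): take the remaining 100 — done.
Supplier P, Supplier 2, Supplier 15: unused.

100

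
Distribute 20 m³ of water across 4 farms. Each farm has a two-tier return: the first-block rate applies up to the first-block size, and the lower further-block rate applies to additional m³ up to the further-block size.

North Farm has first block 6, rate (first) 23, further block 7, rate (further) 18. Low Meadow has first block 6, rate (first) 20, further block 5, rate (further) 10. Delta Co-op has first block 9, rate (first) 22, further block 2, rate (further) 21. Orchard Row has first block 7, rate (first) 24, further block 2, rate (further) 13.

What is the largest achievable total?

Order all 8 blocks by rate: Orchard Row/first 24 > North Farm/first 23 > Delta Co-op/first 22 > Delta Co-op/second 21 > Low Meadow/first 20 > North Farm/second 18 > Orchard Row/second 13 > Low Meadow/second 10.
Fill Orchard Row first block (7 at 24) ; 13 left.
Fill North Farm first block (6 at 23) ; 7 left.
7 remain; put them into Delta Co-op first at 22.
Total = 24×7 + 23×6 + 22×7 = 460.

460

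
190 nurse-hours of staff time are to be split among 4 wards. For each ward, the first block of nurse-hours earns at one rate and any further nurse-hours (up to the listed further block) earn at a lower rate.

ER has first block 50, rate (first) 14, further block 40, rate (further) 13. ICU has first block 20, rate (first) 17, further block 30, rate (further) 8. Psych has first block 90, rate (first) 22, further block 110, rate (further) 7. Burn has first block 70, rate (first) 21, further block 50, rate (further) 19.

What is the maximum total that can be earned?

4020

Order all 8 blocks by rate: Psych/T1 22 > Burn/T1 21 > Burn/T2 19 > ICU/T1 17 > ER/T1 14 > ER/T2 13 > ICU/T2 8 > Psych/T2 7.
Fill Psych T1 block (90 at 22) ; 100 left.
Burn T1 at 21: fill all 70 ; 30 left.
Burn/T2: +30 of 50 at 19; pool empty.
Total = 22×90 + 21×70 + 19×30 = 4020.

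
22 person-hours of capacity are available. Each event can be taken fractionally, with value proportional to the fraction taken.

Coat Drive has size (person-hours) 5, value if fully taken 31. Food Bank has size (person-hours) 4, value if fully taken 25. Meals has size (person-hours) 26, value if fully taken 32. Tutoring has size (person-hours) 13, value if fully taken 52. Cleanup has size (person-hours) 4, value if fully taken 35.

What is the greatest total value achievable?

Best value per unit of size first: Cleanup 35/4≈8.75, Food Bank 25/4≈6.25, Coat Drive 31/5≈6.2, Tutoring 52/13≈4, Meals 32/26≈1.23.
Take all of Cleanup (4 person-hours, value 35) ; 18 person-hours left.
Food Bank: take in full, 4 person-hours for value 25 ; 14 left.
All 5 person-hours of Coat Drive fit (value 31) ; 9 remain.
Fill the last 9 person-hours with part of Tutoring: 9/13 of it earns 36.
Total value = 127.

127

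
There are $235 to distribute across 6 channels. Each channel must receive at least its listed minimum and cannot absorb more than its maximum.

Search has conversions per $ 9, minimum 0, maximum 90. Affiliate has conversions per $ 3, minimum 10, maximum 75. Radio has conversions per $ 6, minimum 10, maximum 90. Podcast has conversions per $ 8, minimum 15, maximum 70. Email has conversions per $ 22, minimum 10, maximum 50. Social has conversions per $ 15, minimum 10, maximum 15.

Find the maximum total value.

Meeting every minimum uses 0+10+10+15+10+10 = 55 $, leaving 180.
Highest conversions per $ first: Email 22 > Social 15 > Search 9 > Podcast 8 > Radio 6 > Affiliate 3.
Give Email 40 more to hit its cap of 50 → 140 left.
Social: +5 to 15 (cap) → 135 left.
Search: +90 to 90 (cap) → 45 left.
Podcast has room for 55 more but only 45 remain, so it gets 60.
Total = 9×90 + 3×10 + 6×10 + 8×60 + 22×50 + 15×15 = 2705.

2705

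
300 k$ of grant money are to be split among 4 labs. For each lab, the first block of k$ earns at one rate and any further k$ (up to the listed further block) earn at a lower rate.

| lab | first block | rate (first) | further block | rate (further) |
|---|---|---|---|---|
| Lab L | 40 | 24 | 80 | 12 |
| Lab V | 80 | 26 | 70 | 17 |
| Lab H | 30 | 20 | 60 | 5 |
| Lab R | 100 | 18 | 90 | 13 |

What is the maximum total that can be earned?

6290

Order all 8 blocks by rate: Lab V/T1 26 > Lab L/T1 24 > Lab H/T1 20 > Lab R/T1 18 > Lab V/T2 17 > Lab R/T2 13 > Lab L/T2 12 > Lab H/T2 5.
Lab V T1 at 26: fill all 80 ; 220 left.
Fill Lab L T1 block (40 at 24) ; 180 left.
Lab H T1 at 20: fill all 30 ; 150 left.
Fill Lab R T1 block (100 at 18) ; 50 left.
Lab V/T2: +50 of 70 at 17; pool empty.
Total = 26×80 + 24×40 + 20×30 + 18×100 + 17×50 = 6290.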